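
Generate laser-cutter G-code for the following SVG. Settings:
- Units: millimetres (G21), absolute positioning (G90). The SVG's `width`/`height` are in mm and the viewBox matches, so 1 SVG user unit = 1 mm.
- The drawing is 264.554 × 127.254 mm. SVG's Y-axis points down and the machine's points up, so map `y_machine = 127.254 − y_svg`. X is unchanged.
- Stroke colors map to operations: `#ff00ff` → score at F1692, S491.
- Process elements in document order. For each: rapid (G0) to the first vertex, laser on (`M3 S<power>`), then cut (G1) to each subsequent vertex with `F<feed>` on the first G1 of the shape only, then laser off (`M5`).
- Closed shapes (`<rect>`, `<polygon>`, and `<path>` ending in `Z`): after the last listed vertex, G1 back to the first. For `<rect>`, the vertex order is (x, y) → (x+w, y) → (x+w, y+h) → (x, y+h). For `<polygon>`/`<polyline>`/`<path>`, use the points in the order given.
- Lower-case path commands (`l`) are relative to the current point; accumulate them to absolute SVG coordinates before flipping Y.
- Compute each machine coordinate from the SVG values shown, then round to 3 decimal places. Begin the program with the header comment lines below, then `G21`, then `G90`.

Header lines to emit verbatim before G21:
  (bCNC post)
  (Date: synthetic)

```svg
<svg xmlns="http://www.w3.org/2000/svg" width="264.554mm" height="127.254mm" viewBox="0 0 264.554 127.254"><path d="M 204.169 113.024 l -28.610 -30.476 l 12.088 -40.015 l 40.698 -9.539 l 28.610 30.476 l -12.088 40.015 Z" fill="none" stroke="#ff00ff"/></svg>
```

(bCNC post)
(Date: synthetic)
G21
G90
G0 X204.169 Y14.230
M3 S491
G1 X175.559 Y44.706 F1692
G1 X187.647 Y84.721
G1 X228.345 Y94.260
G1 X256.955 Y63.784
G1 X244.867 Y23.769
G1 X204.169 Y14.230
M5

1 u = 1 mm; y_m = 127.254 − y.

[1] `<path>` regular polygon, #ff00ff→score S491 F1692: (204.169,14.230) → (175.559,44.706) → (187.647,84.721) → (228.345,94.260) → (256.955,63.784) → (244.867,23.769) → (204.169,14.230) (closed)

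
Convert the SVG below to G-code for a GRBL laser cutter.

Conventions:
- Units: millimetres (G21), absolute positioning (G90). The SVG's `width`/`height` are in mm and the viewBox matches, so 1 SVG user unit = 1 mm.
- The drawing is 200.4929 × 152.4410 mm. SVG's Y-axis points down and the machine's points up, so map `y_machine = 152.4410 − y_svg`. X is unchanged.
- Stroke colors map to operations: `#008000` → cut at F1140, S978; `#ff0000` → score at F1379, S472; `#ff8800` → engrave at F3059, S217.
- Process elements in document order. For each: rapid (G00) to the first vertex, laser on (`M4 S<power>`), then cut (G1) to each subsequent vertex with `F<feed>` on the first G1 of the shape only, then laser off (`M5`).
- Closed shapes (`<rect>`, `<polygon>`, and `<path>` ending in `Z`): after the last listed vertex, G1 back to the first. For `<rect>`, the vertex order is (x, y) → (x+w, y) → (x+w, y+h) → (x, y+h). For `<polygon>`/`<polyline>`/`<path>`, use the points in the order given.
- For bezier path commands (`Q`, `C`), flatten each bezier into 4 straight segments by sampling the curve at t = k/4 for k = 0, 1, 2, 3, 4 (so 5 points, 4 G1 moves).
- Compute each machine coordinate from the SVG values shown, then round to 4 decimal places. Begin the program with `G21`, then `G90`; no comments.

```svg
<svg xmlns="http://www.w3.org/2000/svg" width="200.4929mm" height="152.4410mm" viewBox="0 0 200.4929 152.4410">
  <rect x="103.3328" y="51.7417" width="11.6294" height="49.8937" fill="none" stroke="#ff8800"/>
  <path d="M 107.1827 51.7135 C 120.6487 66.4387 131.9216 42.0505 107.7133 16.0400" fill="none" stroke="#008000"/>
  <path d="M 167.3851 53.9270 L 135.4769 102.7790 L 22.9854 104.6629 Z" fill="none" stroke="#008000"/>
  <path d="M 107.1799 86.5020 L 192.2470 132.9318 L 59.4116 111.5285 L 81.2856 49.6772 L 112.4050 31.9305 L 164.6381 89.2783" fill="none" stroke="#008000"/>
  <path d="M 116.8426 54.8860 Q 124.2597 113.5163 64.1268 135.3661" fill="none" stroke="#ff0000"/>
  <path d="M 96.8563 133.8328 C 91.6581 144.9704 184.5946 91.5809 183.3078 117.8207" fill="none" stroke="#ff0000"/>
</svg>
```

G21
G90
G00 X103.3328 Y100.6993
M4 S217
G1 X114.9622 Y100.6993 F3059
G1 X114.9622 Y50.8056
G1 X103.3328 Y50.8056
G1 X103.3328 Y100.6993
M5
G00 X107.1827 Y100.7275
M4 S978
G1 X116.3509 Y96.4316 F1140
G1 X121.5759 Y103.2884
G1 X119.7369 Y117.7831
G1 X107.7133 Y136.4010
M5
G00 X167.3851 Y98.5140
M4 S978
G1 X135.4769 Y49.6620 F1140
G1 X22.9854 Y47.7781
G1 X167.3851 Y98.5140
M5
G00 X107.1799 Y65.9390
M4 S978
G1 X192.2470 Y19.5092 F1140
G1 X59.4116 Y40.9125
G1 X81.2856 Y102.7638
G1 X112.4050 Y120.5105
G1 X164.6381 Y63.1627
M5
G00 X116.8426 Y97.5550
M4 S472
G1 X116.3293 Y70.5386 F1379
G1 X107.3722 Y48.1198
G1 X89.9714 Y30.2986
G1 X64.1268 Y17.0749
M5
G00 X96.8563 Y18.6082
M4 S472
G1 X108.3523 Y20.1014 F1379
G1 X138.6153 Y32.2776
G1 X169.6116 Y41.6221
G1 X183.3078 Y34.6203
M5

1 u = 1 mm; y_m = 152.4410 − y.

[1] `<rect>` rectangle, #ff8800→engrave S217 F3059: (103.3328,100.6993) → (114.9622,100.6993) → (114.9622,50.8056) → (103.3328,50.8056) → (103.3328,100.6993) (closed)

[2] `<path>` cubic bezier, #008000→cut S978 F1140: (107.1827,100.7275) → (116.3509,96.4316) → (121.5759,103.2884) → (119.7369,117.7831) → (107.7133,136.4010)

[3] `<path>` closed polygon, #008000→cut S978 F1140: (167.3851,98.5140) → (135.4769,49.6620) → (22.9854,47.7781) → (167.3851,98.5140) (closed)

[4] `<path>` open polyline, #008000→cut S978 F1140: (107.1799,65.9390) → (192.2470,19.5092) → (59.4116,40.9125) → (81.2856,102.7638) → (112.4050,120.5105) → (164.6381,63.1627)

[5] `<path>` quadratic bezier, #ff0000→score S472 F1379: (116.8426,97.5550) → (116.3293,70.5386) → (107.3722,48.1198) → (89.9714,30.2986) → (64.1268,17.0749)

[6] `<path>` cubic bezier, #ff0000→score S472 F1379: (96.8563,18.6082) → (108.3523,20.1014) → (138.6153,32.2776) → (169.6116,41.6221) → (183.3078,34.6203)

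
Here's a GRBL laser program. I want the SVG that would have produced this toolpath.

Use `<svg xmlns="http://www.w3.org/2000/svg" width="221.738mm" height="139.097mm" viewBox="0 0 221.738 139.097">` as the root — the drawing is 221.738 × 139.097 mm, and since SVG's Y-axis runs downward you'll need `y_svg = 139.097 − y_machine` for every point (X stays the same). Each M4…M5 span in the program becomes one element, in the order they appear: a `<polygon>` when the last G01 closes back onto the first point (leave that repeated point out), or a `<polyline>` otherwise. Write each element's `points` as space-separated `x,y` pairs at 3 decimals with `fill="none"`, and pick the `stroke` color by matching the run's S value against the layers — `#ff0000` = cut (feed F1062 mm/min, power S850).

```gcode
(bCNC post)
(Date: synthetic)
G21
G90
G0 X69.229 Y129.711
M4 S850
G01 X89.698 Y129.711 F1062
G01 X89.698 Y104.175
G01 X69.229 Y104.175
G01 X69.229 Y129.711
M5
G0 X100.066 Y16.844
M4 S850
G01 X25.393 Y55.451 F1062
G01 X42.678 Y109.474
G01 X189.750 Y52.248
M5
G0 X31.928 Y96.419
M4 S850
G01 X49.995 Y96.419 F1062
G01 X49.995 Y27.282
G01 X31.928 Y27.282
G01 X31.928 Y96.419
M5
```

<svg xmlns="http://www.w3.org/2000/svg" width="221.738mm" height="139.097mm" viewBox="0 0 221.738 139.097">
  <polygon points="69.229,9.386 89.698,9.386 89.698,34.922 69.229,34.922" fill="none" stroke="#ff0000"/>
  <polyline points="100.066,122.253 25.393,83.646 42.678,29.623 189.750,86.849" fill="none" stroke="#ff0000"/>
  <polygon points="31.928,42.678 49.995,42.678 49.995,111.815 31.928,111.815" fill="none" stroke="#ff0000"/>
</svg>

Machine Y-up, SVG Y-down with viewBox height 139.097, so y_svg = 139.097 − y_machine; X carries over. Every run uses S850, so all elements get stroke `#ff0000` (cut).

Run 1: The run returns to its start, so emit a `<polygon>` with points (Y-flipped): 69.229,9.386 89.698,9.386 89.698,34.922 69.229,34.922.

Run 2: The run is open, so emit a `<polyline>` with points (Y-flipped): 100.066,122.253 25.393,83.646 42.678,29.623 189.750,86.849.

Run 3: The run returns to its start, so emit a `<polygon>` with points (Y-flipped): 31.928,42.678 49.995,42.678 49.995,111.815 31.928,111.815.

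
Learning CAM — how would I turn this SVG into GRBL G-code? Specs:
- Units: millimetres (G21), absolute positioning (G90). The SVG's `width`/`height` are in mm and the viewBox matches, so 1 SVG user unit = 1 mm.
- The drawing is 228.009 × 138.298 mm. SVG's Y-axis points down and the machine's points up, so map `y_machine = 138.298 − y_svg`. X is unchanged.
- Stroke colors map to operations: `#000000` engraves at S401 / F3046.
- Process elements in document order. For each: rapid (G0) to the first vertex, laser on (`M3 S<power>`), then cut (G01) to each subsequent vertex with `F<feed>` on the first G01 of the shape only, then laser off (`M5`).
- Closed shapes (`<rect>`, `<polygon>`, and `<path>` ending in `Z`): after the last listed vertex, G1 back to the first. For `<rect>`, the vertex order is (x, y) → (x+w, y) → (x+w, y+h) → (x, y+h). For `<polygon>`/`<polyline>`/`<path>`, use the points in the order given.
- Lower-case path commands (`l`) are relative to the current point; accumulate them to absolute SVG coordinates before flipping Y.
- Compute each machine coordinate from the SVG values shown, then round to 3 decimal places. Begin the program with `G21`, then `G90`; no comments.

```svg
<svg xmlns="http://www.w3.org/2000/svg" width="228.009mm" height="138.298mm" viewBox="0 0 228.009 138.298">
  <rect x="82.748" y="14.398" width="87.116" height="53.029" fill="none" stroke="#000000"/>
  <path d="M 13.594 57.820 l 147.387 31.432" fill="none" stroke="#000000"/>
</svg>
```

G21
G90
G0 X82.748 Y123.900
M3 S401
G01 X169.864 Y123.900 F3046
G01 X169.864 Y70.871
G01 X82.748 Y70.871
G01 X82.748 Y123.900
M5
G0 X13.594 Y80.478
M3 S401
G01 X160.981 Y49.046 F3046
M5

viewBox `0 0 228.009 138.298` with mm width/height → 1 unit = 1 mm. Flip: y_m = 138.298 − y_svg.

**Shape 1** — `<rect>` rectangle, stroke `#000000` → engrave (S401, F3046). Machine vertices: (82.748,123.900) → (169.864,123.900) → (169.864,70.871) → (82.748,70.871) → (82.748,123.900). Closed: final G1 returns to the first vertex.

**Shape 2** — `<path>` line segment, stroke `#000000` → engrave (S401, F3046). Machine vertices: (13.594,80.478) → (160.981,49.046). Open path.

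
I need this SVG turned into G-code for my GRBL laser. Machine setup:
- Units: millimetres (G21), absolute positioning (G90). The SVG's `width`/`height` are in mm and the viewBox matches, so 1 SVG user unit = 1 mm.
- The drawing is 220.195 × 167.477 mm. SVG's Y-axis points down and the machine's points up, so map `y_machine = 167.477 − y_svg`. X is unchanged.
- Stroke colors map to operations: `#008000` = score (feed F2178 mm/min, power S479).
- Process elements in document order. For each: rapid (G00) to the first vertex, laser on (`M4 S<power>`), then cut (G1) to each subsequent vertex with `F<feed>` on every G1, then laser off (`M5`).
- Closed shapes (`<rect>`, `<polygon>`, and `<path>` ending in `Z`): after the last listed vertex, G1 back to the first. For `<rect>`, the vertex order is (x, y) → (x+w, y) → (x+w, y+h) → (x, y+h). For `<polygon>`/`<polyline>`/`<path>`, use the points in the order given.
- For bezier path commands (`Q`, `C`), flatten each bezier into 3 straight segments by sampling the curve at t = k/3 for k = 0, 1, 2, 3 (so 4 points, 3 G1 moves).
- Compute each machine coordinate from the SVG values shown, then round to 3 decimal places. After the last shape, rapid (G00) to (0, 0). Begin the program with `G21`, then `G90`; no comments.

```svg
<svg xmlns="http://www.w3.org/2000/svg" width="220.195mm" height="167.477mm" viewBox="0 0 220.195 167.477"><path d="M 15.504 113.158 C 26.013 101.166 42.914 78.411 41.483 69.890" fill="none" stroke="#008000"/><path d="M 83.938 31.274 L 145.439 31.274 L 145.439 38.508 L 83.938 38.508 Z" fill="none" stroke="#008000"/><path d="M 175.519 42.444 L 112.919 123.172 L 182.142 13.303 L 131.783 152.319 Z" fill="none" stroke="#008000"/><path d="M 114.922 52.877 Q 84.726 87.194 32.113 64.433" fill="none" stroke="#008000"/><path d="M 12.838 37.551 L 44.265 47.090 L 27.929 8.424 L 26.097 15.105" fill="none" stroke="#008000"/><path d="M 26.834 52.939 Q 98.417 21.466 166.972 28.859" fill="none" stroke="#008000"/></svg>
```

G21
G90
G00 X15.504 Y54.319
M4 S479
G1 X27.228 Y68.973 F2178
G1 X37.719 Y85.247 F2178
G1 X41.483 Y97.587 F2178
M5
G00 X83.938 Y136.203
M4 S479
G1 X145.439 Y136.203 F2178
G1 X145.439 Y128.969 F2178
G1 X83.938 Y128.969 F2178
G1 X83.938 Y136.203 F2178
M5
G00 X175.519 Y125.033
M4 S479
G1 X112.919 Y44.305 F2178
G1 X182.142 Y154.174 F2178
G1 X131.783 Y15.158 F2178
G1 X175.519 Y125.033 F2178
M5
G00 X114.922 Y114.600
M4 S479
G1 X92.301 Y98.064 F2178
G1 X64.698 Y94.212 F2178
G1 X32.113 Y103.044 F2178
M5
G00 X12.838 Y129.926
M4 S479
G1 X44.265 Y120.387 F2178
G1 X27.929 Y159.053 F2178
G1 X26.097 Y152.372 F2178
M5
G00 X26.834 Y114.538
M4 S479
G1 X74.220 Y131.202 F2178
G1 X120.932 Y139.228 F2178
G1 X166.972 Y138.618 F2178
M5
G00 X0.000 Y0.000

1 u = 1 mm; y_m = 167.477 − y.

[1] `<path>` cubic bezier, #008000→score S479 F2178: (15.504,54.319) → (27.228,68.973) → (37.719,85.247) → (41.483,97.587)

[2] `<path>` rectangle, #008000→score S479 F2178: (83.938,136.203) → (145.439,136.203) → (145.439,128.969) → (83.938,128.969) → (83.938,136.203) (closed)

[3] `<path>` closed polygon, #008000→score S479 F2178: (175.519,125.033) → (112.919,44.305) → (182.142,154.174) → (131.783,15.158) → (175.519,125.033) (closed)

[4] `<path>` quadratic bezier, #008000→score S479 F2178: (114.922,114.600) → (92.301,98.064) → (64.698,94.212) → (32.113,103.044)

[5] `<path>` open polyline, #008000→score S479 F2178: (12.838,129.926) → (44.265,120.387) → (27.929,159.053) → (26.097,152.372)

[6] `<path>` quadratic bezier, #008000→score S479 F2178: (26.834,114.538) → (74.220,131.202) → (120.932,139.228) → (166.972,138.618)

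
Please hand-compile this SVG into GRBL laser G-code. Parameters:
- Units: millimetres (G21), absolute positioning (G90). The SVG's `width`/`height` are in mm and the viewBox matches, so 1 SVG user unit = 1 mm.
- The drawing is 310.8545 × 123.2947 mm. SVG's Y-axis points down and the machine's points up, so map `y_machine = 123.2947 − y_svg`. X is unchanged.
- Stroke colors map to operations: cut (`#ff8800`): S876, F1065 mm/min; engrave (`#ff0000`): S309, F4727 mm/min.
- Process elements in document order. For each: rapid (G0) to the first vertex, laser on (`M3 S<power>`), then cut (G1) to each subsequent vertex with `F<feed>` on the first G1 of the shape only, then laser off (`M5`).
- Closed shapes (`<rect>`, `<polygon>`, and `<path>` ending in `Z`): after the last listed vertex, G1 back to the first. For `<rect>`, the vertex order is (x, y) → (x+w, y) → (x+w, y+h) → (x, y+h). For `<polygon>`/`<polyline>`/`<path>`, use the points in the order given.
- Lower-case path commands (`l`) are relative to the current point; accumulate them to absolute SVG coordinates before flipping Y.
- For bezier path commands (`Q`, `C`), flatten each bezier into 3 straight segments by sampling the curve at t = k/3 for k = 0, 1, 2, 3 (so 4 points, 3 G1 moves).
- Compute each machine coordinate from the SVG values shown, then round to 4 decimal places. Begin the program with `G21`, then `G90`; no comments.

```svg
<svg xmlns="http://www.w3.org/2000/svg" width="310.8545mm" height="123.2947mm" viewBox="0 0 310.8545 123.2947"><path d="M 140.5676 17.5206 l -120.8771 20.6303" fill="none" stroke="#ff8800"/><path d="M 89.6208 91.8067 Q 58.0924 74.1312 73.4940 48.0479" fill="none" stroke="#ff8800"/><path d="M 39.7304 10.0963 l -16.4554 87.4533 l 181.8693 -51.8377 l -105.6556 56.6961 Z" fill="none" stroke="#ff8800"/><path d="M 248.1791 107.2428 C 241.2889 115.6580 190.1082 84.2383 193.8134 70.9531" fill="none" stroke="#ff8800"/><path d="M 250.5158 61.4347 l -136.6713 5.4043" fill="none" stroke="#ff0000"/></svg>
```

G21
G90
G0 X140.5676 Y105.7741
M3 S876
G1 X19.6905 Y85.1438 F1065
M5
G0 X89.6208 Y31.4880
M3 S876
G1 X73.8163 Y44.2059 F1065
G1 X68.4407 Y58.7921
G1 X73.4940 Y75.2468
M5
G0 X39.7304 Y113.1984
M3 S876
G1 X23.2750 Y25.7451 F1065
G1 X205.1443 Y77.5828
G1 X99.4887 Y20.8867
G1 X39.7304 Y113.1984
M5
G0 X248.1791 Y16.0519
M3 S876
G1 X230.1986 Y18.7680 F1065
G1 X204.7303 Y35.1586
G1 X193.8134 Y52.3416
M5
G0 X250.5158 Y61.8600
M3 S309
G1 X113.8445 Y56.4557 F4727
M5

Since the viewBox matches the mm dimensions, user units are millimetres directly. The only transform is the Y-flip y_m = 123.2947 − y_svg.

Shape 1 is a line segment drawn with `<path>`. Its stroke #ff8800 means cut at S876, F1065. After flipping Y the toolpath is (140.5676,105.7741) → (19.6905,85.1438).

Shape 2 is a quadratic bezier drawn with `<path>`. Its stroke #ff8800 means cut at S876, F1065. After flipping Y the toolpath is (89.6208,31.4880) → (73.8163,44.2059) → (68.4407,58.7921) → (73.4940,75.2468).

Shape 3 is a closed polygon drawn with `<path>`. Its stroke #ff8800 means cut at S876, F1065. After flipping Y the toolpath is (39.7304,113.1984) → (23.2750,25.7451) → (205.1443,77.5828) → (99.4887,20.8867) → (39.7304,113.1984), returning to the start.

Shape 4 is a cubic bezier drawn with `<path>`. Its stroke #ff8800 means cut at S876, F1065. After flipping Y the toolpath is (248.1791,16.0519) → (230.1986,18.7680) → (204.7303,35.1586) → (193.8134,52.3416).

Shape 5 is a line segment drawn with `<path>`. Its stroke #ff0000 means engrave at S309, F4727. After flipping Y the toolpath is (250.5158,61.8600) → (113.8445,56.4557).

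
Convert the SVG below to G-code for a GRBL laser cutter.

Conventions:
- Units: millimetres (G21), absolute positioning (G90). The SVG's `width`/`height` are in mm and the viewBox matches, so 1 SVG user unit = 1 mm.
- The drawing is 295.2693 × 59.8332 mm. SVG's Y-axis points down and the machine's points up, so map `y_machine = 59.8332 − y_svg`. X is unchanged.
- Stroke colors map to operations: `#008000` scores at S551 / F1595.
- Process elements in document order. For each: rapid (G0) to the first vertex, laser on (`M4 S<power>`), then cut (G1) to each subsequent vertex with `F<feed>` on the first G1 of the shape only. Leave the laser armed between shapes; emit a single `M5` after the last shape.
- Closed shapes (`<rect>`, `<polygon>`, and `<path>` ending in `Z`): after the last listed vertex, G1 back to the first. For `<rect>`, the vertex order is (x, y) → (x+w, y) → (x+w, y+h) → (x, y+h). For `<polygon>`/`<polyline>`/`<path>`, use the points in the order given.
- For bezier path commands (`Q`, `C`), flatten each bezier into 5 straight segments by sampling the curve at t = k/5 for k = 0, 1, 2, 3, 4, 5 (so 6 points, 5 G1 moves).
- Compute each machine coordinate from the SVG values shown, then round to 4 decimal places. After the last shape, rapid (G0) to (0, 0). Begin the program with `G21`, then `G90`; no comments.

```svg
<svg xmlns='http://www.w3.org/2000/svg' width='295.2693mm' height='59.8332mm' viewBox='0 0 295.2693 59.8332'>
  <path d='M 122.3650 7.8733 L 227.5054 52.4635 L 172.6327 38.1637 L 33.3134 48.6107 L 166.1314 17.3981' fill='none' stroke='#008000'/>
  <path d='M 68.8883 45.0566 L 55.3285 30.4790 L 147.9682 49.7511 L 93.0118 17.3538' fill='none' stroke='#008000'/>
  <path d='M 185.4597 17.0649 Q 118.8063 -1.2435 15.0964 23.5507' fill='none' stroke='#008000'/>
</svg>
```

viewBox `0 0 295.2693 59.8332` with mm width/height → 1 unit = 1 mm. Flip: y_m = 59.8332 − y_svg.

**Shape 1** — `<path>` open polyline, stroke `#008000` → score (S551, F1595). Machine vertices: (122.3650,51.9599) → (227.5054,7.3697) → (172.6327,21.6695) → (33.3134,11.2225) → (166.1314,42.4351). Open path.

**Shape 2** — `<path>` open polyline, stroke `#008000` → score (S551, F1595). Machine vertices: (68.8883,14.7766) → (55.3285,29.3542) → (147.9682,10.0821) → (93.0118,42.4794). Open path.

**Shape 3** — `<path>` quadratic bezier, stroke `#008000` → score (S551, F1595). Control points (SVG): P0=(185.4597,17.0649), P1=(118.8063,-1.2435), P2=(15.0964,23.5507); sampled at t=k/5. Machine vertices: (185.4597,42.7683) → (157.3161,48.3676) → (126.2079,50.5186) → (92.1353,49.2214) → (55.0981,44.4761) → (15.0964,36.2825). Open path.

G21
G90
G0 X122.3650 Y51.9599
M4 S551
G1 X227.5054 Y7.3697 F1595
G1 X172.6327 Y21.6695
G1 X33.3134 Y11.2225
G1 X166.1314 Y42.4351
G0 X68.8883 Y14.7766
M4 S551
G1 X55.3285 Y29.3542 F1595
G1 X147.9682 Y10.0821
G1 X93.0118 Y42.4794
G0 X185.4597 Y42.7683
M4 S551
G1 X157.3161 Y48.3676 F1595
G1 X126.2079 Y50.5186
G1 X92.1353 Y49.2214
G1 X55.0981 Y44.4761
G1 X15.0964 Y36.2825
M5
G0 X0.0000 Y0.0000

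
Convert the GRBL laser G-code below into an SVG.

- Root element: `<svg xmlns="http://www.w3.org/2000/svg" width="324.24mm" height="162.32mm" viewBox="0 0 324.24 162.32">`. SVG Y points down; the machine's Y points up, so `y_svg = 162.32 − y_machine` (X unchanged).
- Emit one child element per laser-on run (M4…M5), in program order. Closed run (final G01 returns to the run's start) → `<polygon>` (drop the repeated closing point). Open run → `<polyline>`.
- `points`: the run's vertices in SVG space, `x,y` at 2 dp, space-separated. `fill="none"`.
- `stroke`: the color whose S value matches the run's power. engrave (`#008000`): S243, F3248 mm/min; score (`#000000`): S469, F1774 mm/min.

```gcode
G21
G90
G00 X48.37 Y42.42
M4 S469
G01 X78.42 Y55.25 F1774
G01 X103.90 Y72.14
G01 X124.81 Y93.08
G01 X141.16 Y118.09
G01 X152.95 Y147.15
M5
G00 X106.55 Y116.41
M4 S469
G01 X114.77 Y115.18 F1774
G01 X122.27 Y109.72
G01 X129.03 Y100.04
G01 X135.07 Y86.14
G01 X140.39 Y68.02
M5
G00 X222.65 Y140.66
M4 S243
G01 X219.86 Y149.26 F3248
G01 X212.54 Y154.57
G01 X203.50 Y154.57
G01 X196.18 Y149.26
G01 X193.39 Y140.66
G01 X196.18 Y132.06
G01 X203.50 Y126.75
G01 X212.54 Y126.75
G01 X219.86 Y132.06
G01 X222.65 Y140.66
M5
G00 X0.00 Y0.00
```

<svg xmlns="http://www.w3.org/2000/svg" width="324.24mm" height="162.32mm" viewBox="0 0 324.24 162.32">
  <polyline points="48.37,119.90 78.42,107.07 103.90,90.18 124.81,69.24 141.16,44.23 152.95,15.17" fill="none" stroke="#000000"/>
  <polyline points="106.55,45.91 114.77,47.14 122.27,52.60 129.03,62.28 135.07,76.18 140.39,94.30" fill="none" stroke="#000000"/>
  <polygon points="222.65,21.66 219.86,13.06 212.54,7.75 203.50,7.75 196.18,13.06 193.39,21.66 196.18,30.26 203.50,35.57 212.54,35.57 219.86,30.26" fill="none" stroke="#008000"/>
</svg>

Each laser-on run becomes one SVG element. Flip Y back into SVG space with y_svg = 162.32 − y_machine.

Run 1: power S469 maps to stroke `#000000` (score). The run is open, so emit a `<polyline>` with points (Y-flipped): 48.37,119.90 78.42,107.07 103.90,90.18 124.81,69.24 141.16,44.23 152.95,15.17.

Run 2: power S469 maps to stroke `#000000` (score). The run is open, so emit a `<polyline>` with points (Y-flipped): 106.55,45.91 114.77,47.14 122.27,52.60 129.03,62.28 135.07,76.18 140.39,94.30.

Run 3: the run's S243 means `#008000` (engrave). The run returns to its start, so emit a `<polygon>` with points (Y-flipped): 222.65,21.66 219.86,13.06 212.54,7.75 203.50,7.75 196.18,13.06 193.39,21.66 196.18,30.26 203.50,35.57 212.54,35.57 219.86,30.26.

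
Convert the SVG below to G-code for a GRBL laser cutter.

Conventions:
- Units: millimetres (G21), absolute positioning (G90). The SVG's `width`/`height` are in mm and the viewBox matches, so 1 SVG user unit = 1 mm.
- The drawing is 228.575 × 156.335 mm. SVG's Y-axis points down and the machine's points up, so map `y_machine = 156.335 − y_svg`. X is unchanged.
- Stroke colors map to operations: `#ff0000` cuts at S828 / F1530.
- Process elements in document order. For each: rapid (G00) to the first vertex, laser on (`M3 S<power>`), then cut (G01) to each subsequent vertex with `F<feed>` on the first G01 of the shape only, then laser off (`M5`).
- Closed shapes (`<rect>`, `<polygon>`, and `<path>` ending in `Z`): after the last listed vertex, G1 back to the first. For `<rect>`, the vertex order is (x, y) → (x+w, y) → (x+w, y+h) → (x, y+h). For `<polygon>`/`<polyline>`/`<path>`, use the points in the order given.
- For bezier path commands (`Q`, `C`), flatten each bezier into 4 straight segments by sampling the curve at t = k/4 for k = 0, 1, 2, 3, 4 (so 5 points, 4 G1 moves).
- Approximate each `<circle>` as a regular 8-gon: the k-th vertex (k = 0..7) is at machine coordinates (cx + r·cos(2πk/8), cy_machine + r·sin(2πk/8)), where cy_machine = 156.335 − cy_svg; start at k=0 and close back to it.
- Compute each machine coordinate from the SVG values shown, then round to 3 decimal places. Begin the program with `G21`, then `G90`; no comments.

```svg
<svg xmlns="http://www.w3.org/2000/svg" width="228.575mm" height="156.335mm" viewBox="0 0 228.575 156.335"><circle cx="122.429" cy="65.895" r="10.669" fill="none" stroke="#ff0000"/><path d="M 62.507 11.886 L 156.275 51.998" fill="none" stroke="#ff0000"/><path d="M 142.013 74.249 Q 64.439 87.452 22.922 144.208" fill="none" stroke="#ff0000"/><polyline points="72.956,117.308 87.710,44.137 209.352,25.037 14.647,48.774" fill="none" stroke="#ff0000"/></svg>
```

G21
G90
G00 X133.098 Y90.440
M3 S828
G01 X129.973 Y97.984 F1530
G01 X122.429 Y101.109
G01 X114.885 Y97.984
G01 X111.760 Y90.440
G01 X114.885 Y82.896
G01 X122.429 Y79.771
G01 X129.973 Y82.896
G01 X133.098 Y90.440
M5
G00 X62.507 Y144.449
M3 S828
G01 X156.275 Y104.337 F1530
M5
G00 X142.013 Y82.086
M3 S828
G01 X105.480 Y72.762 F1530
G01 X73.453 Y57.995
G01 X45.934 Y37.783
G01 X22.922 Y12.127
M5
G00 X72.956 Y39.027
M3 S828
G01 X87.710 Y112.198 F1530
G01 X209.352 Y131.298
G01 X14.647 Y107.561
M5

Since the viewBox matches the mm dimensions, user units are millimetres directly. The only transform is the Y-flip y_m = 156.335 − y_svg.

Shape 1 is a circle drawn with `<circle>`. Its stroke #ff0000 means cut at S828, F1530. After flipping Y the toolpath is (133.098,90.440) → (129.973,97.984) → (122.429,101.109) → (114.885,97.984) → (111.760,90.440) → (114.885,82.896) → (122.429,79.771) → (129.973,82.896) → (133.098,90.440), returning to the start.

Shape 2 is a line segment drawn with `<path>`. Its stroke #ff0000 means cut at S828, F1530. After flipping Y the toolpath is (62.507,144.449) → (156.275,104.337).

Shape 3 is a quadratic bezier drawn with `<path>`. Its stroke #ff0000 means cut at S828, F1530. After flipping Y the toolpath is (142.013,82.086) → (105.480,72.762) → (73.453,57.995) → (45.934,37.783) → (22.922,12.127).

Shape 4 is a open polyline drawn with `<polyline>`. Its stroke #ff0000 means cut at S828, F1530. After flipping Y the toolpath is (72.956,39.027) → (87.710,112.198) → (209.352,131.298) → (14.647,107.561).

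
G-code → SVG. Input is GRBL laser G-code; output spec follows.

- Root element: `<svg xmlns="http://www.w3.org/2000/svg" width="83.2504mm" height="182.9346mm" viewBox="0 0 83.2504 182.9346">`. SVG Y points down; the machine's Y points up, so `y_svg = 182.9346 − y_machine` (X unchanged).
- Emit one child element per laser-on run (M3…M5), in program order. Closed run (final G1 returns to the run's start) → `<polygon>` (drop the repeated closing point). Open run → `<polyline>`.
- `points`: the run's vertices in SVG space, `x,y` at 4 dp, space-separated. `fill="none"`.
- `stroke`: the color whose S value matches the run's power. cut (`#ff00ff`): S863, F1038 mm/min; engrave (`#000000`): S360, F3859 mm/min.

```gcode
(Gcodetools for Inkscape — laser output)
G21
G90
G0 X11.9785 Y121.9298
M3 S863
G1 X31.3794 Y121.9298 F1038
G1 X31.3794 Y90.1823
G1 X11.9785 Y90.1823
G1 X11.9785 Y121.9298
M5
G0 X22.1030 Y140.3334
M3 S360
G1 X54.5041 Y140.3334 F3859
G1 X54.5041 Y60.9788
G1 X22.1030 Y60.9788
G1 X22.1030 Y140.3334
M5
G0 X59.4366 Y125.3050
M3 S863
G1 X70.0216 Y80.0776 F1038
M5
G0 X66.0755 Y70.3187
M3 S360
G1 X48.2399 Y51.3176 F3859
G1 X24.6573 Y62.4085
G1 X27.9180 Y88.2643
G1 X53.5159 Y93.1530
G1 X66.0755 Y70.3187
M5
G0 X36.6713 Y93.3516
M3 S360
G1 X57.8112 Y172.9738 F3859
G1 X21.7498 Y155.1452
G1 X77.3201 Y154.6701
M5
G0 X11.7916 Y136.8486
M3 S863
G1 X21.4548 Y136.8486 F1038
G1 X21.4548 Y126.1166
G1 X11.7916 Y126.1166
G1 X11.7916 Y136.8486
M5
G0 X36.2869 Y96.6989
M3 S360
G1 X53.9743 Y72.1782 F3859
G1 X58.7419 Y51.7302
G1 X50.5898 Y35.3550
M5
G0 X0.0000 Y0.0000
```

Machine Y-up, SVG Y-down with viewBox height 182.9346, so y_svg = 182.9346 − y_machine; X carries over.

Run 1: the run's S863 means `#ff00ff` (cut). The run returns to its start, so emit a `<polygon>` with points (Y-flipped): 11.9785,61.0048 31.3794,61.0048 31.3794,92.7523 11.9785,92.7523.

Run 2: power S360 maps to stroke `#000000` (engrave). The run returns to its start, so emit a `<polygon>` with points (Y-flipped): 22.1030,42.6012 54.5041,42.6012 54.5041,121.9558 22.1030,121.9558.

Run 3: power S863 maps to stroke `#ff00ff` (cut). The run is open, so emit a `<polyline>` with points (Y-flipped): 59.4366,57.6296 70.0216,102.8570.

Run 4: power S360 maps to stroke `#000000` (engrave). The run returns to its start, so emit a `<polygon>` with points (Y-flipped): 66.0755,112.6159 48.2399,131.6170 24.6573,120.5261 27.9180,94.6703 53.5159,89.7816.

Run 5: S360 ⇒ engrave layer `#000000`. The run is open, so emit a `<polyline>` with points (Y-flipped): 36.6713,89.5830 57.8112,9.9608 21.7498,27.7894 77.3201,28.2645.

Run 6: the run's S863 means `#ff00ff` (cut). The run returns to its start, so emit a `<polygon>` with points (Y-flipped): 11.7916,46.0860 21.4548,46.0860 21.4548,56.8180 11.7916,56.8180.

Run 7: the run's S360 means `#000000` (engrave). The run is open, so emit a `<polyline>` with points (Y-flipped): 36.2869,86.2357 53.9743,110.7564 58.7419,131.2044 50.5898,147.5796.

<svg xmlns="http://www.w3.org/2000/svg" width="83.2504mm" height="182.9346mm" viewBox="0 0 83.2504 182.9346">
  <polygon points="11.9785,61.0048 31.3794,61.0048 31.3794,92.7523 11.9785,92.7523" fill="none" stroke="#ff00ff"/>
  <polygon points="22.1030,42.6012 54.5041,42.6012 54.5041,121.9558 22.1030,121.9558" fill="none" stroke="#000000"/>
  <polyline points="59.4366,57.6296 70.0216,102.8570" fill="none" stroke="#ff00ff"/>
  <polygon points="66.0755,112.6159 48.2399,131.6170 24.6573,120.5261 27.9180,94.6703 53.5159,89.7816" fill="none" stroke="#000000"/>
  <polyline points="36.6713,89.5830 57.8112,9.9608 21.7498,27.7894 77.3201,28.2645" fill="none" stroke="#000000"/>
  <polygon points="11.7916,46.0860 21.4548,46.0860 21.4548,56.8180 11.7916,56.8180" fill="none" stroke="#ff00ff"/>
  <polyline points="36.2869,86.2357 53.9743,110.7564 58.7419,131.2044 50.5898,147.5796" fill="none" stroke="#000000"/>
</svg>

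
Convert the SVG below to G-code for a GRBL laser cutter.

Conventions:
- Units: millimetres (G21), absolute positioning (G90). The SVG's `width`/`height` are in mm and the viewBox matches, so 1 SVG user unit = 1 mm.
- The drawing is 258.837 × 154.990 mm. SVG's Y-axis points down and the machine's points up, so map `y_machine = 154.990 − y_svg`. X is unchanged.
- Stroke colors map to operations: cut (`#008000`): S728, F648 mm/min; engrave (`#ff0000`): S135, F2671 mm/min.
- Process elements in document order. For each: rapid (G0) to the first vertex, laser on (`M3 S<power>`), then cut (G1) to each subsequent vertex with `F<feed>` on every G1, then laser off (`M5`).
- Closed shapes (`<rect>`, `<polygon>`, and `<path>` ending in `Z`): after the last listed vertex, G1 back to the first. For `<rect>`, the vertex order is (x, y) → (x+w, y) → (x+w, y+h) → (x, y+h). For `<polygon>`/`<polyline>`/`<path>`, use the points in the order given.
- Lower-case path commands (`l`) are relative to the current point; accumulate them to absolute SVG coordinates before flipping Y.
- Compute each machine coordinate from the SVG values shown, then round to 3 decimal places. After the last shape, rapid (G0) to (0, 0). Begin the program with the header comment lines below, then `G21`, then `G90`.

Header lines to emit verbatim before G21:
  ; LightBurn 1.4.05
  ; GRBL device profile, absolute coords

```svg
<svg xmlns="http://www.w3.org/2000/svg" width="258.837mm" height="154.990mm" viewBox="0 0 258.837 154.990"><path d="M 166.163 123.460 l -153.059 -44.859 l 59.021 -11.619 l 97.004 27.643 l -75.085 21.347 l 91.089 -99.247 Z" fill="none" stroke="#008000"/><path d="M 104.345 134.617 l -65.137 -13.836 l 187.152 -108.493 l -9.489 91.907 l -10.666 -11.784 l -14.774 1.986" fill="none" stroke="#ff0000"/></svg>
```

Since the viewBox matches the mm dimensions, user units are millimetres directly. The only transform is the Y-flip y_m = 154.990 − y_svg.

Shape 1 is a closed polygon drawn with `<path>`. Its stroke #008000 means cut at S728, F648. After flipping Y the toolpath is (166.163,31.530) → (13.104,76.389) → (72.125,88.008) → (169.129,60.365) → (94.044,39.018) → (185.133,138.265) → (166.163,31.530), returning to the start.

Shape 2 is a open polyline drawn with `<path>`. Its stroke #ff0000 means engrave at S135, F2671. After flipping Y the toolpath is (104.345,20.373) → (39.208,34.209) → (226.360,142.702) → (216.871,50.795) → (206.205,62.579) → (191.431,60.593).

; LightBurn 1.4.05
; GRBL device profile, absolute coords
G21
G90
G0 X166.163 Y31.530
M3 S728
G1 X13.104 Y76.389 F648
G1 X72.125 Y88.008 F648
G1 X169.129 Y60.365 F648
G1 X94.044 Y39.018 F648
G1 X185.133 Y138.265 F648
G1 X166.163 Y31.530 F648
M5
G0 X104.345 Y20.373
M3 S135
G1 X39.208 Y34.209 F2671
G1 X226.360 Y142.702 F2671
G1 X216.871 Y50.795 F2671
G1 X206.205 Y62.579 F2671
G1 X191.431 Y60.593 F2671
M5
G0 X0.000 Y0.000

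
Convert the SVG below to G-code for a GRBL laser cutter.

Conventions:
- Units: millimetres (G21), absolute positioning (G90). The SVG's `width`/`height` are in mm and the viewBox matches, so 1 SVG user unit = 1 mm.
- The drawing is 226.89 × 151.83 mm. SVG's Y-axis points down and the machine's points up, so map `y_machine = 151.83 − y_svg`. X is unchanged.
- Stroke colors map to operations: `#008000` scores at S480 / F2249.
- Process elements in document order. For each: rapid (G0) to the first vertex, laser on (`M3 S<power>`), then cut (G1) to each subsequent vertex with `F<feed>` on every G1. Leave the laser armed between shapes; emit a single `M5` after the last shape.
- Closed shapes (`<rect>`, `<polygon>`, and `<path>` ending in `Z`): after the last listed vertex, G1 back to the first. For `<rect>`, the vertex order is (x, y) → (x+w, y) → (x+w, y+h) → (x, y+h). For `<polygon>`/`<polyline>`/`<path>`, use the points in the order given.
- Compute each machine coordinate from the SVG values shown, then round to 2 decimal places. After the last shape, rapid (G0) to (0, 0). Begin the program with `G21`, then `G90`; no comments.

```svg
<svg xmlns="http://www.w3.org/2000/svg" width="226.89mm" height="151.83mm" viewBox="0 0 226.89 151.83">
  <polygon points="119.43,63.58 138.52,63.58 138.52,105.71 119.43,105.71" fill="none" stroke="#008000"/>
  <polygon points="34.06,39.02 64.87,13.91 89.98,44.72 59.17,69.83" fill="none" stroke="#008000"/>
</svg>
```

G21
G90
G0 X119.43 Y88.25
M3 S480
G1 X138.52 Y88.25 F2249
G1 X138.52 Y46.12 F2249
G1 X119.43 Y46.12 F2249
G1 X119.43 Y88.25 F2249
G0 X34.06 Y112.81
M3 S480
G1 X64.87 Y137.92 F2249
G1 X89.98 Y107.11 F2249
G1 X59.17 Y82.00 F2249
G1 X34.06 Y112.81 F2249
M5
G0 X0.00 Y0.00

Since the viewBox matches the mm dimensions, user units are millimetres directly. The only transform is the Y-flip y_m = 151.83 − y_svg.

Shape 1 is a rectangle drawn with `<polygon>`. Its stroke #008000 means score at S480, F2249. After flipping Y the toolpath is (119.43,88.25) → (138.52,88.25) → (138.52,46.12) → (119.43,46.12) → (119.43,88.25), returning to the start.

Shape 2 is a regular polygon drawn with `<polygon>`. Its stroke #008000 means score at S480, F2249. After flipping Y the toolpath is (34.06,112.81) → (64.87,137.92) → (89.98,107.11) → (59.17,82.00) → (34.06,112.81), returning to the start.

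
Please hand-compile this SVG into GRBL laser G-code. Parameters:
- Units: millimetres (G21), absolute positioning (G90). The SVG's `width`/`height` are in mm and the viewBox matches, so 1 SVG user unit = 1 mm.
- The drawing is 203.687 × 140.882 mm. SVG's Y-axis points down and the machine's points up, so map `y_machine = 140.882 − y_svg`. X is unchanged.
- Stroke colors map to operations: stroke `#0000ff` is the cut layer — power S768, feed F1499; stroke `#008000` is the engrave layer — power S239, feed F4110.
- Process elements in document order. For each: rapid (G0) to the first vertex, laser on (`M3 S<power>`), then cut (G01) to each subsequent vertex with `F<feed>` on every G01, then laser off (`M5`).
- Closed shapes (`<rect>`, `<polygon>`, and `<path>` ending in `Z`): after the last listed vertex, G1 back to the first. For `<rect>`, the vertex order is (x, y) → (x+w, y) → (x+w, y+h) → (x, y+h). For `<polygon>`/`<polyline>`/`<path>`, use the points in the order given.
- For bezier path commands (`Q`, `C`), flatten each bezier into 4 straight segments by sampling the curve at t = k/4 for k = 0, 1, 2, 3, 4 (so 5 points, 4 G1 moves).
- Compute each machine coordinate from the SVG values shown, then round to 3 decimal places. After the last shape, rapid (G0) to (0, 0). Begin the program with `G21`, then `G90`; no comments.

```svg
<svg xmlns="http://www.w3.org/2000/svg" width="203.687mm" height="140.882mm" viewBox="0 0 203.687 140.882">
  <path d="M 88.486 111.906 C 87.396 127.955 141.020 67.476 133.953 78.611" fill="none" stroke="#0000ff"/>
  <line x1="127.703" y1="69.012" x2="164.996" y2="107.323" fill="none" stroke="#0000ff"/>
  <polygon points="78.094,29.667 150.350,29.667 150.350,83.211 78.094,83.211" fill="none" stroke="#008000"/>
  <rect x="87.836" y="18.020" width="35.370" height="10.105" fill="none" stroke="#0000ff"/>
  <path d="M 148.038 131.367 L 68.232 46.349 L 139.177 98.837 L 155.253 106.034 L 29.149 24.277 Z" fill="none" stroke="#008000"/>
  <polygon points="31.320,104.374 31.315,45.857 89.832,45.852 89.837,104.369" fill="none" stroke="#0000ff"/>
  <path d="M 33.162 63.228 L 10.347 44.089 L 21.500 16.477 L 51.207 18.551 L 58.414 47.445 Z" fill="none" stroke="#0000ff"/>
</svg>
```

G21
G90
G0 X88.486 Y28.976
M3 S768
G01 X96.124 Y28.974 F1499
G01 X113.461 Y43.781 F1499
G01 X129.677 Y59.509 F1499
G01 X133.953 Y62.271 F1499
M5
G0 X127.703 Y71.870
M3 S768
G01 X164.996 Y33.559 F1499
M5
G0 X78.094 Y111.215
M3 S239
G01 X150.350 Y111.215 F4110
G01 X150.350 Y57.671 F4110
G01 X78.094 Y57.671 F4110
G01 X78.094 Y111.215 F4110
M5
G0 X87.836 Y122.862
M3 S768
G01 X123.206 Y122.862 F1499
G01 X123.206 Y112.757 F1499
G01 X87.836 Y112.757 F1499
G01 X87.836 Y122.862 F1499
M5
G0 X148.038 Y9.515
M3 S239
G01 X68.232 Y94.533 F4110
G01 X139.177 Y42.045 F4110
G01 X155.253 Y34.848 F4110
G01 X29.149 Y116.605 F4110
G01 X148.038 Y9.515 F4110
M5
G0 X31.320 Y36.508
M3 S768
G01 X31.315 Y95.025 F1499
G01 X89.832 Y95.030 F1499
G01 X89.837 Y36.513 F1499
G01 X31.320 Y36.508 F1499
M5
G0 X33.162 Y77.654
M3 S768
G01 X10.347 Y96.793 F1499
G01 X21.500 Y124.405 F1499
G01 X51.207 Y122.331 F1499
G01 X58.414 Y93.437 F1499
G01 X33.162 Y77.654 F1499
M5
G0 X0.000 Y0.000

1 u = 1 mm; y_m = 140.882 − y.

[1] `<path>` cubic bezier, #0000ff→cut S768 F1499: (88.486,28.976) → (96.124,28.974) → (113.461,43.781) → (129.677,59.509) → (133.953,62.271)

[2] `<line>` line segment, #0000ff→cut S768 F1499: (127.703,71.870) → (164.996,33.559)

[3] `<polygon>` rectangle, #008000→engrave S239 F4110: (78.094,111.215) → (150.350,111.215) → (150.350,57.671) → (78.094,57.671) → (78.094,111.215) (closed)

[4] `<rect>` rectangle, #0000ff→cut S768 F1499: (87.836,122.862) → (123.206,122.862) → (123.206,112.757) → (87.836,112.757) → (87.836,122.862) (closed)

[5] `<path>` closed polygon, #008000→engrave S239 F4110: (148.038,9.515) → (68.232,94.533) → (139.177,42.045) → (155.253,34.848) → (29.149,116.605) → (148.038,9.515) (closed)

[6] `<polygon>` regular polygon, #0000ff→cut S768 F1499: (31.320,36.508) → (31.315,95.025) → (89.832,95.030) → (89.837,36.513) → (31.320,36.508) (closed)

[7] `<path>` regular polygon, #0000ff→cut S768 F1499: (33.162,77.654) → (10.347,96.793) → (21.500,124.405) → (51.207,122.331) → (58.414,93.437) → (33.162,77.654) (closed)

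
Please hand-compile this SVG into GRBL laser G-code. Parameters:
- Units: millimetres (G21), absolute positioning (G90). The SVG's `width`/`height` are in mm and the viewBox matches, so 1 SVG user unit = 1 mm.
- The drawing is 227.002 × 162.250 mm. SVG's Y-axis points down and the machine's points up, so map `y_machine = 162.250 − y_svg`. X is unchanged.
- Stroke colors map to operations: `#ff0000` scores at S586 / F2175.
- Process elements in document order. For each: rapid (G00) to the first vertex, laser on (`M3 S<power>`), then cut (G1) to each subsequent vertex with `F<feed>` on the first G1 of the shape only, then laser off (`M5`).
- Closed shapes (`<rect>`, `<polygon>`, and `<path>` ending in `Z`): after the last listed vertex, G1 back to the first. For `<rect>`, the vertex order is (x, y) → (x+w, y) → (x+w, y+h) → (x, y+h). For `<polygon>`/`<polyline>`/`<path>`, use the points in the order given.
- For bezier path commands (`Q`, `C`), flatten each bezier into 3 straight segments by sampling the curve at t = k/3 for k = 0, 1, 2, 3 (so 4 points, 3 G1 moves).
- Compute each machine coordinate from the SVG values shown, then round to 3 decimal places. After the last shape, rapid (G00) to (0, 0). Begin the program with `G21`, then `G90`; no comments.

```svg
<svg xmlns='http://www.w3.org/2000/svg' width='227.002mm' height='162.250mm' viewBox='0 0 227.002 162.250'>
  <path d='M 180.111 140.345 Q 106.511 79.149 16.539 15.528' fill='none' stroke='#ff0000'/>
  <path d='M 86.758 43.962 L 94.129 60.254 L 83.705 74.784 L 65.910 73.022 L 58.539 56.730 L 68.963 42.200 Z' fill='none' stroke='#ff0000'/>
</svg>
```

G21
G90
G00 X180.111 Y21.905
M3 S586
G1 X129.225 Y62.972 F2175
G1 X74.701 Y104.577
G1 X16.539 Y146.722
M5
G00 X86.758 Y118.288
M3 S586
G1 X94.129 Y101.996 F2175
G1 X83.705 Y87.466
G1 X65.910 Y89.228
G1 X58.539 Y105.520
G1 X68.963 Y120.050
G1 X86.758 Y118.288
M5
G00 X0.000 Y0.000

viewBox `0 0 227.002 162.250` with mm width/height → 1 unit = 1 mm. Flip: y_m = 162.250 − y_svg.

**Shape 1** — `<path>` quadratic bezier, stroke `#ff0000` → score (S586, F2175). Control points (SVG): P0=(180.111,140.345), P1=(106.511,79.149), P2=(16.539,15.528); sampled at t=k/3. Machine vertices: (180.111,21.905) → (129.225,62.972) → (74.701,104.577) → (16.539,146.722). Open path.

**Shape 2** — `<path>` regular polygon, stroke `#ff0000` → score (S586, F2175). Machine vertices: (86.758,118.288) → (94.129,101.996) → (83.705,87.466) → (65.910,89.228) → (58.539,105.520) → (68.963,120.050) → (86.758,118.288). Closed: final G1 returns to the first vertex.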